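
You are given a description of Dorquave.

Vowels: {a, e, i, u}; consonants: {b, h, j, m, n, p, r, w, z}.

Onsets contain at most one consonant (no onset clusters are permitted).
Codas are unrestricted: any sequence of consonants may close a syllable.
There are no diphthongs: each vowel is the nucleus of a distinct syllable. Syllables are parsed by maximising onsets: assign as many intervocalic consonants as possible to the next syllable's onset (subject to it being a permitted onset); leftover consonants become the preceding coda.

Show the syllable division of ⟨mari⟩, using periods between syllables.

ma.ri

Vowels present: a, i; each is a nucleus, giving 2 syllables.
/a…i/ gap (V1→V2): /r/ is a single consonant, so it becomes the next onset.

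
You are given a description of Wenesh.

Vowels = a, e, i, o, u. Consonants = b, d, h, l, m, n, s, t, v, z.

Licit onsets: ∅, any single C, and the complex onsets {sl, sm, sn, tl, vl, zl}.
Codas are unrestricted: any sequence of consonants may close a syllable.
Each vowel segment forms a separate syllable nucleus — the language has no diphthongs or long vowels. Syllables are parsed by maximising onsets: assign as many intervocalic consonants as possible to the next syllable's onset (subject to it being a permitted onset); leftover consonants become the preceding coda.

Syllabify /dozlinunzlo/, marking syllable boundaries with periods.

Nuclei (vowels): o, i, u, o → 4 syllables.
V1 /o/ – V2 /i/: /zl/ — entire cluster is a permitted onset → onset /zl/, coda ∅.
V2 /i/ – V3 /u/: /n/ → onset of the next syllable (single consonants are always licit onsets).
V3 /u/ – V4 /o/: /nzl/ — longest licit onset from the right is /zl/, leaving /n/ as coda.

do.zli.nun.zlo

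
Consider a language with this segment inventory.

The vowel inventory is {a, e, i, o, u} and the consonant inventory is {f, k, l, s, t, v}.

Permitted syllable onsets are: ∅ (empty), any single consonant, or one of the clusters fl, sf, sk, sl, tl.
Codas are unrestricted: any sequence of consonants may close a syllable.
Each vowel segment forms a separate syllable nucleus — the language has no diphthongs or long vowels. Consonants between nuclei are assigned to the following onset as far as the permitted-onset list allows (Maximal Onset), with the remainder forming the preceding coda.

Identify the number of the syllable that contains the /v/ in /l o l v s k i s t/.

Vowels present: o, i; each is a nucleus, giving 2 syllables.
σ1/σ2 boundary: cluster /lvsk/ — the longest permitted-onset suffix is /sk/; onset = /sk/, preceding coda = /lv/.
Syllabification: lolv.skist.
The /v/ is in the coda of syllable 1 (/lolv/).

1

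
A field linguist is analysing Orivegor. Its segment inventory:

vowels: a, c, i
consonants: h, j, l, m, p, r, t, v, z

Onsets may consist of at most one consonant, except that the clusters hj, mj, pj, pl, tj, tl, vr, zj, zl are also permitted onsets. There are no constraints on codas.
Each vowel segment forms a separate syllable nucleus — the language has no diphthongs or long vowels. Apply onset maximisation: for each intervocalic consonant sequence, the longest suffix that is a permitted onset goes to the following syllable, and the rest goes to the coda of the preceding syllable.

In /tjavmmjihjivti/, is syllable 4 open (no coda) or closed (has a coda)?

open

Nuclei (vowels): a, i, i, i → 4 syllables.
/a…i/ gap (V1→V2): /vmmj/; trying suffixes from longest down, /mj/ is the first permitted one, so coda /vm/ | onset /mj/.
/i…i/ gap (V2→V3): /hj/ is a licit onset in full, so it all attaches to the next syllable.
/i…i/ gap (V3→V4): /vt/ — longest licit onset from the right is /t/, leaving /v/ as coda.
Result: tjavm.mji.hjiv.ti.
Syllable 4 is /ti/; it ends in its nucleus with no coda, so it is open.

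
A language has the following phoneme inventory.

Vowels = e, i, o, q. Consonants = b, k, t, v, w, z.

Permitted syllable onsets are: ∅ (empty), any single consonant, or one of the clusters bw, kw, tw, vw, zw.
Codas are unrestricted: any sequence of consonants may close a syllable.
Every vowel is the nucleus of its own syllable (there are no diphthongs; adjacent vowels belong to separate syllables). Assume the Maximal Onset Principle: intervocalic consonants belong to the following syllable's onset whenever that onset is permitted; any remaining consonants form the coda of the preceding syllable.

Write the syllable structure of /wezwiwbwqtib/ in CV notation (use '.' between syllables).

The vowels are e, i, q, i — 4 nuclei, so 4 syllables.
σ1/σ2 boundary: /zw/ is a licit onset in full, so it all attaches to the next syllable.
σ2/σ3 boundary: /wbw/ — longest licit onset from the right is /bw/, leaving /w/ as coda.
σ3/σ4 boundary: just /t/ — single C goes to the following onset.
Result: we.zwiw.bwq.tib.
Mapping each syllable to C/V: /we/ → CV, /zwiw/ → CCVC, /bwq/ → CCV, /tib/ → CVC.

CV.CCVC.CCV.CVC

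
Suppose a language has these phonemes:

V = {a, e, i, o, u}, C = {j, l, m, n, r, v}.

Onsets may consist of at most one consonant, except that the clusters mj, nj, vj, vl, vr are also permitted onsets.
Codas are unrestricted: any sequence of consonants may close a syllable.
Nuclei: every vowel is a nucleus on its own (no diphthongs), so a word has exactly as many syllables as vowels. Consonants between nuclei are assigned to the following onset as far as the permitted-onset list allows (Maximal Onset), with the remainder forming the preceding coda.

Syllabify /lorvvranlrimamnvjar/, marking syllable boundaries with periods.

lorv.vranl.ri.mamn.vjar

Vowels present: o, a, i, a, a; each is a nucleus, giving 5 syllables.
Between /o/ (V1) and /a/ (V2): /rvvr/; trying suffixes from longest down, /vr/ is the first permitted one, so coda /rv/ | onset /vr/.
Between /a/ (V2) and /i/ (V3): /nlr/ — longest licit onset from the right is /r/, leaving /nl/ as coda.
Between /i/ (V3) and /a/ (V4): /m/ → onset of the next syllable (single consonants are always licit onsets).
Between /a/ (V4) and /a/ (V5): cluster /mnvj/ — the longest permitted-onset suffix is /vj/; onset = /vj/, preceding coda = /mn/.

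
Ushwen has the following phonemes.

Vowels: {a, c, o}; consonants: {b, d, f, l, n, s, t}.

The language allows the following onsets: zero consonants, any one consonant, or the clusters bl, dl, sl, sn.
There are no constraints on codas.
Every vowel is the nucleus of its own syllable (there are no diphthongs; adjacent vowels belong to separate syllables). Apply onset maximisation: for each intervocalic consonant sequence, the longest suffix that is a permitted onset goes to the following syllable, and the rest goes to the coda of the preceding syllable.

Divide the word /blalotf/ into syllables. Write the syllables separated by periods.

The vowels are a, o — 2 nuclei, so 2 syllables.
σ1/σ2 boundary: /l/ is a single consonant, so it becomes the next onset.

bla.lotf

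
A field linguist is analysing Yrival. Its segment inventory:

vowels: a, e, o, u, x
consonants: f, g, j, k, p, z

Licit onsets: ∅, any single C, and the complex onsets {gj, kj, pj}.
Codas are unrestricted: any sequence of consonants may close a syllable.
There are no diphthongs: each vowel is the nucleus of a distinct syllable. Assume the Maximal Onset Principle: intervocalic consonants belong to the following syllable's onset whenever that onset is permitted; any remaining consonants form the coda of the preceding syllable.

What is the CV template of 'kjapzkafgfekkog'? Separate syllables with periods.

The vowels are a, a, e, o — 4 nuclei, so 4 syllables.
σ1/σ2 boundary: /pzk/; trying suffixes from longest down, /k/ is the first permitted one, so coda /pz/ | onset /k/.
σ2/σ3 boundary: /fgf/ splits as /fg/ + /f/ (/f/ is the longest suffix that is a licit onset).
σ3/σ4 boundary: /kk/ splits as /k/ + /k/ (/k/ is the longest suffix that is a licit onset).
So the parse is kjapz.kafg.fek.kog.
Mapping each syllable to C/V: /kjapz/ → CCVCC, /kafg/ → CVCC, /fek/ → CVC, /kog/ → CVC.

CCVCC.CVCC.CVC.CVC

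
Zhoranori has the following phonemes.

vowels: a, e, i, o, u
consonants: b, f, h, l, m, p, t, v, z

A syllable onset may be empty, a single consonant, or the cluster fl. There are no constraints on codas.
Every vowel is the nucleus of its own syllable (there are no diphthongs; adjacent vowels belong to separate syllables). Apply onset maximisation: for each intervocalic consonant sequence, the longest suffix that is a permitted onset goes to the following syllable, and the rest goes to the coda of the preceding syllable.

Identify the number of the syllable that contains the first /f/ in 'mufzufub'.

Vowels present: u, u, u; each is a nucleus, giving 3 syllables.
V1 /u/ – V2 /u/: /fz/ splits as /f/ + /z/ (/z/ is the longest suffix that is a licit onset).
V2 /u/ – V3 /u/: /f/ is a single consonant, so it becomes the next onset.
Putting it together: muf.zu.fub.
The first /f/ is in the coda of syllable 1 (/muf/).

1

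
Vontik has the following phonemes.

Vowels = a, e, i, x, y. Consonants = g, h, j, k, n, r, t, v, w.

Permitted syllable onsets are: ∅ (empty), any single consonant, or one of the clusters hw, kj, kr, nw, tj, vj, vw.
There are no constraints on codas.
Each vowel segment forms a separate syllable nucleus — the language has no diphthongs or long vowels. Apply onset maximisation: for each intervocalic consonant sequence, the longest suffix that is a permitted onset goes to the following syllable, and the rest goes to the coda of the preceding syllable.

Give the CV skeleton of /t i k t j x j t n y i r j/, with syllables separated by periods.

The vowels are i, x, y, i — 4 nuclei, so 4 syllables.
V1 /i/ – V2 /x/: cluster /ktj/ — the longest permitted-onset suffix is /tj/; onset = /tj/, preceding coda = /k/.
V2 /x/ – V3 /y/: /jtn/ — longest licit onset from the right is /n/, leaving /jt/ as coda.
V3 /y/ – V4 /i/: nothing intervenes; syllable break is V.V.
Syllabification: tik.tjxjt.ny.irj.
Mapping each syllable to C/V: /tik/ → CVC, /tjxjt/ → CCVCC, /ny/ → CV, /irj/ → VCC.

CVC.CCVCC.CV.VCC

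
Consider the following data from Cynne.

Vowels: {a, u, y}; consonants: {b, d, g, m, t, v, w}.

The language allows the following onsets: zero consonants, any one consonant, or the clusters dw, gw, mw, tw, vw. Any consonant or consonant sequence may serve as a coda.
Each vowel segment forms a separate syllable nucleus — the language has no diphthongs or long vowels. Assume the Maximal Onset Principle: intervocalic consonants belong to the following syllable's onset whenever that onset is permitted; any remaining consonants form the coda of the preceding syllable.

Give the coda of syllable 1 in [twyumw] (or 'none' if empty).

Vowels present: y, u; each is a nucleus, giving 2 syllables.
σ1/σ2 boundary: no consonants, so the boundary falls immediately after /y/.
Putting it together: twy.umw.
Syllable 1 is /twy/: onset /tw/, nucleus /y/, coda ∅.

none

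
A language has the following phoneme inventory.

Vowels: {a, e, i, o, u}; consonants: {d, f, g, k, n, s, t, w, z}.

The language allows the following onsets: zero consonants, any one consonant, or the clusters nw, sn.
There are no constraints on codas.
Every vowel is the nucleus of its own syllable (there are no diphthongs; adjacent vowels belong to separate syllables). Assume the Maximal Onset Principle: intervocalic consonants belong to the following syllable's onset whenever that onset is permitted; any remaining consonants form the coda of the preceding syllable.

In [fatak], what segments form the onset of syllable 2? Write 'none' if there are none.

The vowels are a, a — 2 nuclei, so 2 syllables.
/a…a/ gap (V1→V2): /t/ is a single consonant, so it becomes the next onset.
Result: fa.tak.
Syllable 2 is /tak/: onset /t/, nucleus /a/, coda /k/.

t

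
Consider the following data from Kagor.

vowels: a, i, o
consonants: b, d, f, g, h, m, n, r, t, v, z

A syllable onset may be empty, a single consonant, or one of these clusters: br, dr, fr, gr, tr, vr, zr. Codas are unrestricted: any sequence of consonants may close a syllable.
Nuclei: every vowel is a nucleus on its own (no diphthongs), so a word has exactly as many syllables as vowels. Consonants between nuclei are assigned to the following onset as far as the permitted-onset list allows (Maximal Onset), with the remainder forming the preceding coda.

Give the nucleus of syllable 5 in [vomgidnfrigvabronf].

o

Nuclei (vowels): o, i, i, a, o → 5 syllables.
The fifth nucleus (vowel 5 from the left) is /o/.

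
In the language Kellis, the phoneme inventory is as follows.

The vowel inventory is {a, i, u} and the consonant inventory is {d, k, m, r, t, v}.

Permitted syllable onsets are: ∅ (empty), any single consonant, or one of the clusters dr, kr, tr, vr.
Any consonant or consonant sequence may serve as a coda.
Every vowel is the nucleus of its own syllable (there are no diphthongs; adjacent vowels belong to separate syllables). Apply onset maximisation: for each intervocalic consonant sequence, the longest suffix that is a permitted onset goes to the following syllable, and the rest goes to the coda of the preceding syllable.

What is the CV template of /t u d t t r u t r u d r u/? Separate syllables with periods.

Vowels present: u, u, u, u; each is a nucleus, giving 4 syllables.
/u…u/ gap (V1→V2): /dttr/; trying suffixes from longest down, /tr/ is the first permitted one, so coda /dt/ | onset /tr/.
/u…u/ gap (V2→V3): cluster /tr/ — /tr/ is itself a permitted onset, so the whole cluster goes right; preceding coda = ∅.
/u…u/ gap (V3→V4): /dr/ is a licit onset in full, so it all attaches to the next syllable.
Syllabification: tudt.tru.tru.dru.
Mapping each syllable to C/V: /tudt/ → CVCC, /tru/ → CCV, /tru/ → CCV, /dru/ → CCV.

CVCC.CCV.CCV.CCV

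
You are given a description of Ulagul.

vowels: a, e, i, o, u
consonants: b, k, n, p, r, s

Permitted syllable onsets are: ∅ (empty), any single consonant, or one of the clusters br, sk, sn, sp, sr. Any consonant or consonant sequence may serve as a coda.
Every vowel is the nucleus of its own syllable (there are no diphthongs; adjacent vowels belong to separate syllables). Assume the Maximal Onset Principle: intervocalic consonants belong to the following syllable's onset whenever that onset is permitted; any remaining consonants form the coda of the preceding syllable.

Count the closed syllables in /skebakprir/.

The vowels are e, a, i — 3 nuclei, so 3 syllables.
σ1/σ2 boundary: /b/ is a single consonant, so it becomes the next onset.
σ2/σ3 boundary: cluster /kpr/ — the longest permitted-onset suffix is /r/; onset = /r/, preceding coda = /kp/.
Putting it together: ske.bakp.rir.
Classifying each syllable: /ske/ (open), /bakp/ (closed), /rir/ (closed).
Closed syllables: 2.

2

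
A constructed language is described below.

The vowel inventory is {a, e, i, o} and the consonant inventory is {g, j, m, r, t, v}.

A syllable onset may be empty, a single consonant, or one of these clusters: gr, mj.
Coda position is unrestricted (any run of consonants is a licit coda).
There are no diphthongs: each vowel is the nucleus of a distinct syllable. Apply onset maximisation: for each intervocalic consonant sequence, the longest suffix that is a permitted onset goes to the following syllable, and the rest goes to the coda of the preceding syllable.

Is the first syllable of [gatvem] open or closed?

closed

Vowels present: a, e; each is a nucleus, giving 2 syllables.
/a…e/ gap (V1→V2): /tv/; trying suffixes from longest down, /v/ is the first permitted one, so coda /t/ | onset /v/.
Result: gat.vem.
Syllable 1 is /gat/ with coda /t/, so it is closed.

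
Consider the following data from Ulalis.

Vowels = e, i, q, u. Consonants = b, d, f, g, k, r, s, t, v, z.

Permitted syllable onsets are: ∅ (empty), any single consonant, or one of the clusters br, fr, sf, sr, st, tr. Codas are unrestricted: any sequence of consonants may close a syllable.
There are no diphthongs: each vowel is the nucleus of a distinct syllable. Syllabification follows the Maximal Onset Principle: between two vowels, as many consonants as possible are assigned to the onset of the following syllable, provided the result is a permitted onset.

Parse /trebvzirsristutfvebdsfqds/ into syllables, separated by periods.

Nuclei (vowels): e, i, i, u, e, q → 6 syllables.
σ1/σ2 boundary: /bvz/; trying suffixes from longest down, /z/ is the first permitted one, so coda /bv/ | onset /z/.
σ2/σ3 boundary: /rsr/; trying suffixes from longest down, /sr/ is the first permitted one, so coda /r/ | onset /sr/.
σ3/σ4 boundary: /st/ — entire cluster is a permitted onset → onset /st/, coda ∅.
σ4/σ5 boundary: cluster /tfv/ — the longest permitted-onset suffix is /v/; onset = /v/, preceding coda = /tf/.
σ5/σ6 boundary: /bdsf/ splits as /bd/ + /sf/ (/sf/ is the longest suffix that is a licit onset).

trebv.zir.sri.stutf.vebd.sfqds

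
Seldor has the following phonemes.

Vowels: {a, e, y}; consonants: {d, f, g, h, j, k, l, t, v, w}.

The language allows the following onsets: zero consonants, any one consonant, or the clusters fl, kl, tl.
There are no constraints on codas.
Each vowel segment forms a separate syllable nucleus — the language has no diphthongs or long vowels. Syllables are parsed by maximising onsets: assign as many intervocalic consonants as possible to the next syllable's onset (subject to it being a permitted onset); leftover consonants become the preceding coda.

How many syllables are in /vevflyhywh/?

3

Vowels present: e, y, y; each is a nucleus, giving 3 syllables.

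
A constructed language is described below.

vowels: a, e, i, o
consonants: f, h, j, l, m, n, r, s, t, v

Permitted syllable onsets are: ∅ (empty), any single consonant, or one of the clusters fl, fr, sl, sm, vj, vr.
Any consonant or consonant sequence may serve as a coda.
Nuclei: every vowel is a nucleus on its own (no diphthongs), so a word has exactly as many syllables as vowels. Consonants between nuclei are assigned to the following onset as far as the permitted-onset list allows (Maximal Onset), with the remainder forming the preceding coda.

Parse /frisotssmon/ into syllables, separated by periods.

Vowels present: i, o, o; each is a nucleus, giving 3 syllables.
σ1/σ2 boundary: /s/ → onset of the next syllable (single consonants are always licit onsets).
σ2/σ3 boundary: /tssm/ — longest licit onset from the right is /sm/, leaving /ts/ as coda.

fri.sots.smon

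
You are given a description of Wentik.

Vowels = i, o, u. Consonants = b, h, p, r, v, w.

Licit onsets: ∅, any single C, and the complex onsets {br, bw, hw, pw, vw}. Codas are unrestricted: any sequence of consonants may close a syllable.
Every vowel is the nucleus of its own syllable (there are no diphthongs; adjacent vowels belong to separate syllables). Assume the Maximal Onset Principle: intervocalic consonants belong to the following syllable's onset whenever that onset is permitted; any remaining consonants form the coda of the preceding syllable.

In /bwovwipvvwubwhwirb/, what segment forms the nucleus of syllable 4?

Nuclei (vowels): o, i, u, i → 4 syllables.
The fourth nucleus (vowel 4 from the left) is /i/.

i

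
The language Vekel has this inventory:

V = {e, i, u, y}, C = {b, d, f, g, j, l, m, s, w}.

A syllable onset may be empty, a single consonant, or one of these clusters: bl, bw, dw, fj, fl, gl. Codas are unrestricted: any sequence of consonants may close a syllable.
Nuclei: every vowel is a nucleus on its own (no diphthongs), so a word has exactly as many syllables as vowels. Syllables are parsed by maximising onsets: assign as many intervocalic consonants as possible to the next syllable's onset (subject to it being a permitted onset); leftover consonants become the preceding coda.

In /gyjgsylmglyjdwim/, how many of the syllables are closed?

The vowels are y, y, y, i — 4 nuclei, so 4 syllables.
/y…y/ gap (V1→V2): /jgs/ splits as /jg/ + /s/ (/s/ is the longest suffix that is a licit onset).
/y…y/ gap (V2→V3): /lmgl/ — longest licit onset from the right is /gl/, leaving /lm/ as coda.
/y…i/ gap (V3→V4): /jdw/; trying suffixes from longest down, /dw/ is the first permitted one, so coda /j/ | onset /dw/.
Putting it together: gyjg.sylm.glyj.dwim.
Classifying each syllable: /gyjg/ (closed), /sylm/ (closed), /glyj/ (closed), /dwim/ (closed).
Closed syllables: 4.

4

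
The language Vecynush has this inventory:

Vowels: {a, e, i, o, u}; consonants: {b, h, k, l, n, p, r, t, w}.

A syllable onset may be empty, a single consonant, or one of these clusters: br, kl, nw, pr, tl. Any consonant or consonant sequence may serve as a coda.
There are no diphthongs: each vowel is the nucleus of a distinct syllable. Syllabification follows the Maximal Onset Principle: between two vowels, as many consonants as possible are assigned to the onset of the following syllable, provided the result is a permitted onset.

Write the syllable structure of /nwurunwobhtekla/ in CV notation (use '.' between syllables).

Vowels present: u, u, o, e, a; each is a nucleus, giving 5 syllables.
V1 /u/ – V2 /u/: /r/ is a single consonant, so it becomes the next onset.
V2 /u/ – V3 /o/: /nw/ is a licit onset in full, so it all attaches to the next syllable.
V3 /o/ – V4 /e/: /bht/; trying suffixes from longest down, /t/ is the first permitted one, so coda /bh/ | onset /t/.
V4 /e/ – V5 /a/: cluster /kl/ — /kl/ is itself a permitted onset, so the whole cluster goes right; preceding coda = ∅.
Putting it together: nwu.ru.nwobh.te.kla.
Mapping each syllable to C/V: /nwu/ → CCV, /ru/ → CV, /nwobh/ → CCVCC, /te/ → CV, /kla/ → CCV.

CCV.CV.CCVCC.CV.CCV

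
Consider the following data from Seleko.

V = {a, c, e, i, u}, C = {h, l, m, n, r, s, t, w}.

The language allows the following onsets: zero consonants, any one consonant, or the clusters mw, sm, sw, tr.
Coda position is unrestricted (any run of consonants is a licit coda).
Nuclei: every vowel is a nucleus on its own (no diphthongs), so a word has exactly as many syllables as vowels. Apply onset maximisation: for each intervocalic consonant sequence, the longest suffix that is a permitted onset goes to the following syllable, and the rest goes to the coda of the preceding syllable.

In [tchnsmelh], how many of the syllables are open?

Vowels present: c, e; each is a nucleus, giving 2 syllables.
Between /c/ (V1) and /e/ (V2): cluster /hnsm/ — the longest permitted-onset suffix is /sm/; onset = /sm/, preceding coda = /hn/.
So the parse is tchn.smelh.
Classifying each syllable: /tchn/ (closed), /smelh/ (closed).
Open syllables: 0.

0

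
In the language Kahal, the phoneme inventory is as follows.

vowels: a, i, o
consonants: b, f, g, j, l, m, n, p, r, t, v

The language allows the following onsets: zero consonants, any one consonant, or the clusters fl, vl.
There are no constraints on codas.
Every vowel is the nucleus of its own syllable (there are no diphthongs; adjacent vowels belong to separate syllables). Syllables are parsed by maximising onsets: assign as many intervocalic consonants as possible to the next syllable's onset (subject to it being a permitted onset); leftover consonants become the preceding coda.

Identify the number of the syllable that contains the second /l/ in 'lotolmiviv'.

2

Nuclei (vowels): o, o, i, i → 4 syllables.
σ1/σ2 boundary: /t/ → onset of the next syllable (single consonants are always licit onsets).
σ2/σ3 boundary: /lm/ — longest licit onset from the right is /m/, leaving /l/ as coda.
σ3/σ4 boundary: just /v/ — single C goes to the following onset.
Result: lo.tol.mi.viv.
The second /l/ is in the coda of syllable 2 (/tol/).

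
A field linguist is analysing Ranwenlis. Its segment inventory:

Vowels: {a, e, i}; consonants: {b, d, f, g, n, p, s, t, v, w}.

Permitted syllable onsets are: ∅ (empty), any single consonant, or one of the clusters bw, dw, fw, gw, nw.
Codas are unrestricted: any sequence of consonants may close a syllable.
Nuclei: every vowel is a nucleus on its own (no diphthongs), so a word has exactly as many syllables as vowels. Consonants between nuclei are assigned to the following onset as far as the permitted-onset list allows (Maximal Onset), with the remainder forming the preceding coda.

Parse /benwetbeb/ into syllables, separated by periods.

be.nwet.beb

Vowels present: e, e, e; each is a nucleus, giving 3 syllables.
σ1/σ2 boundary: cluster /nw/ — /nw/ is itself a permitted onset, so the whole cluster goes right; preceding coda = ∅.
σ2/σ3 boundary: cluster /tb/ — the longest permitted-onset suffix is /b/; onset = /b/, preceding coda = /t/.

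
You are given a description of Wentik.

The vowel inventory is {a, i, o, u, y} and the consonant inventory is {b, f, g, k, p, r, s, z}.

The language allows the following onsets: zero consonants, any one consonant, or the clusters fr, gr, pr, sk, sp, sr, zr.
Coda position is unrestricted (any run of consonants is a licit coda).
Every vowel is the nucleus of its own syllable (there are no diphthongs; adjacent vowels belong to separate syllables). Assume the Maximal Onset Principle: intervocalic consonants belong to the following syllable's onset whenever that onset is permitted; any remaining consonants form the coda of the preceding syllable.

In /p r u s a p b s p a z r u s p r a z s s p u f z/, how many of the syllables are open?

2

Nuclei (vowels): u, a, a, u, a, u → 6 syllables.
V1 /u/ – V2 /a/: /s/ → onset of the next syllable (single consonants are always licit onsets).
V2 /a/ – V3 /a/: /pbsp/; trying suffixes from longest down, /sp/ is the first permitted one, so coda /pb/ | onset /sp/.
V3 /a/ – V4 /u/: /zr/ — entire cluster is a permitted onset → onset /zr/, coda ∅.
V4 /u/ – V5 /a/: /spr/ — longest licit onset from the right is /pr/, leaving /s/ as coda.
V5 /a/ – V6 /u/: /zssp/ — longest licit onset from the right is /sp/, leaving /zs/ as coda.
So the parse is pru.sapb.spa.zrus.prazs.spufz.
Classifying each syllable: /pru/ (open), /sapb/ (closed), /spa/ (open), /zrus/ (closed), /prazs/ (closed), /spufz/ (closed).
Open syllables: 2.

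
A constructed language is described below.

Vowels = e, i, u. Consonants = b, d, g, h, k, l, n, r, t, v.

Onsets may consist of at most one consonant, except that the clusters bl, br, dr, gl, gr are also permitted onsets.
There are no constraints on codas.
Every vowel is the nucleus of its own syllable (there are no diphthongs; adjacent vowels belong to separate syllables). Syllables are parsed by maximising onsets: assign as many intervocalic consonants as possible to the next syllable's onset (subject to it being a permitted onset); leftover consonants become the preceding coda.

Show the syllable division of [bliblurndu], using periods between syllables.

bli.blurn.du

Vowels present: i, u, u; each is a nucleus, giving 3 syllables.
Between /i/ (V1) and /u/ (V2): /bl/ — entire cluster is a permitted onset → onset /bl/, coda ∅.
Between /u/ (V2) and /u/ (V3): /rnd/ — longest licit onset from the right is /d/, leaving /rn/ as coda.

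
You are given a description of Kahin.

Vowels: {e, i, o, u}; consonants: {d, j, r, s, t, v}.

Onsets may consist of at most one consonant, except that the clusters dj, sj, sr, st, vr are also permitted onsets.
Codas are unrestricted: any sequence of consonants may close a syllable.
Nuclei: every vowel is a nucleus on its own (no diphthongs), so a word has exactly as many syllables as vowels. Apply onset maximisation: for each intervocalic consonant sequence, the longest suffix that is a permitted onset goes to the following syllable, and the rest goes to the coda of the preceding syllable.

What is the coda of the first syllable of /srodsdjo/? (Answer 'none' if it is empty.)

ds

The vowels are o, o — 2 nuclei, so 2 syllables.
V1 /o/ – V2 /o/: /dsdj/; trying suffixes from longest down, /dj/ is the first permitted one, so coda /ds/ | onset /dj/.
Syllabification: srods.djo.
Syllable 1 is /srods/: onset /sr/, nucleus /o/, coda /ds/.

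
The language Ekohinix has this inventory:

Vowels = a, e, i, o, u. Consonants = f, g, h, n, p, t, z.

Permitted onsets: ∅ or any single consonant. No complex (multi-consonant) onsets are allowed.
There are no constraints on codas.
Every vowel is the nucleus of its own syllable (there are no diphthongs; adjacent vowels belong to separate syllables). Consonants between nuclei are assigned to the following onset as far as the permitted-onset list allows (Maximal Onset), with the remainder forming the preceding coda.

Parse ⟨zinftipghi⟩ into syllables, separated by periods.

Nuclei (vowels): i, i, i → 3 syllables.
/i…i/ gap (V1→V2): /nft/; trying suffixes from longest down, /t/ is the first permitted one, so coda /nf/ | onset /t/.
/i…i/ gap (V2→V3): /pgh/ — longest licit onset from the right is /h/, leaving /pg/ as coda.

zinf.tipg.hi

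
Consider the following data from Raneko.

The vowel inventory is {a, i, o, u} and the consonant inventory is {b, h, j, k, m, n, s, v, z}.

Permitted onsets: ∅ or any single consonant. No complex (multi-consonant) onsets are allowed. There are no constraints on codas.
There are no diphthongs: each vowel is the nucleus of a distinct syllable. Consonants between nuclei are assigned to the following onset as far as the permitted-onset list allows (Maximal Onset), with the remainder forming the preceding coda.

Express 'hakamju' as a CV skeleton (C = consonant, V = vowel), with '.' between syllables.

Vowels present: a, a, u; each is a nucleus, giving 3 syllables.
V1 /a/ – V2 /a/: /k/ is a single consonant, so it becomes the next onset.
V2 /a/ – V3 /u/: cluster /mj/ — the longest permitted-onset suffix is /j/; onset = /j/, preceding coda = /m/.
Result: ha.kam.ju.
Mapping each syllable to C/V: /ha/ → CV, /kam/ → CVC, /ju/ → CV.

CV.CVC.CV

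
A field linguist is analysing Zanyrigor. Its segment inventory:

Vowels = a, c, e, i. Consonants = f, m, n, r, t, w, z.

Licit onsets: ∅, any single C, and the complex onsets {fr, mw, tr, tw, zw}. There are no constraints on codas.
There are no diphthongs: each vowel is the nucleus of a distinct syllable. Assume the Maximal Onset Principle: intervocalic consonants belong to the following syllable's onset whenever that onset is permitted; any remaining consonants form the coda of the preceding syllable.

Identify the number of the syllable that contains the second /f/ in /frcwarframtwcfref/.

3

Vowels present: c, a, a, c, e; each is a nucleus, giving 5 syllables.
σ1/σ2 boundary: just /w/ — single C goes to the following onset.
σ2/σ3 boundary: /rfr/; trying suffixes from longest down, /fr/ is the first permitted one, so coda /r/ | onset /fr/.
σ3/σ4 boundary: /mtw/ splits as /m/ + /tw/ (/tw/ is the longest suffix that is a licit onset).
σ4/σ5 boundary: /fr/ — entire cluster is a permitted onset → onset /fr/, coda ∅.
Syllabification: frc.war.fram.twc.fref.
The second /f/ is in the onset of syllable 3 (/fram/).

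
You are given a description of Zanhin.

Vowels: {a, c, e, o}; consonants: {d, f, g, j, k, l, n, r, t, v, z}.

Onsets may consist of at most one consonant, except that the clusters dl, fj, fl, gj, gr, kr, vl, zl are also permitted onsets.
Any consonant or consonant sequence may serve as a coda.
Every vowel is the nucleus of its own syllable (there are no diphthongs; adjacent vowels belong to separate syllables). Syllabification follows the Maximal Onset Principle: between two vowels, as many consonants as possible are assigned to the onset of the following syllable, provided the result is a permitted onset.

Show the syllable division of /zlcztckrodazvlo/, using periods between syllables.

zlcz.tc.kro.daz.vlo

Nuclei (vowels): c, c, o, a, o → 5 syllables.
σ1/σ2 boundary: /zt/ — longest licit onset from the right is /t/, leaving /z/ as coda.
σ2/σ3 boundary: cluster /kr/ — /kr/ is itself a permitted onset, so the whole cluster goes right; preceding coda = ∅.
σ3/σ4 boundary: just /d/ — single C goes to the following onset.
σ4/σ5 boundary: /zvl/ splits as /z/ + /vl/ (/vl/ is the longest suffix that is a licit onset).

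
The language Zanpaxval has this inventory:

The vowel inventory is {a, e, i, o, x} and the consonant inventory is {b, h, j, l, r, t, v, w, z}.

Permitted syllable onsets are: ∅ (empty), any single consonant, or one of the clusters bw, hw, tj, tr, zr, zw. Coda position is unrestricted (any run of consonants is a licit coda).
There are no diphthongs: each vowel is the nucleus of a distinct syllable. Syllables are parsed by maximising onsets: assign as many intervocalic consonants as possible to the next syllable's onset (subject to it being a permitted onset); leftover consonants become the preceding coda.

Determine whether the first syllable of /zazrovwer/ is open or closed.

The vowels are a, o, e — 3 nuclei, so 3 syllables.
σ1/σ2 boundary: /zr/ — entire cluster is a permitted onset → onset /zr/, coda ∅.
σ2/σ3 boundary: cluster /vw/ — the longest permitted-onset suffix is /w/; onset = /w/, preceding coda = /v/.
Syllabification: za.zrov.wer.
Syllable 1 is /za/; it ends in its nucleus with no coda, so it is open.

open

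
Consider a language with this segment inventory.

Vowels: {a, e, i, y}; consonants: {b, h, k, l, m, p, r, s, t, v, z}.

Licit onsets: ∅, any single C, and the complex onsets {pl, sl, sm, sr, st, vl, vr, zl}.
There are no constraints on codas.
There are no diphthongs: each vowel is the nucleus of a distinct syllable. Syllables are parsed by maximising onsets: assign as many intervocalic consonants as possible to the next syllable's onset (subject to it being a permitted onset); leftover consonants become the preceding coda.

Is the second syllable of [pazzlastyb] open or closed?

open

Vowels present: a, a, y; each is a nucleus, giving 3 syllables.
Between /a/ (V1) and /a/ (V2): /zzl/ splits as /z/ + /zl/ (/zl/ is the longest suffix that is a licit onset).
Between /a/ (V2) and /y/ (V3): /st/ — entire cluster is a permitted onset → onset /st/, coda ∅.
So the parse is paz.zla.styb.
Syllable 2 is /zla/; it ends in its nucleus with no coda, so it is open.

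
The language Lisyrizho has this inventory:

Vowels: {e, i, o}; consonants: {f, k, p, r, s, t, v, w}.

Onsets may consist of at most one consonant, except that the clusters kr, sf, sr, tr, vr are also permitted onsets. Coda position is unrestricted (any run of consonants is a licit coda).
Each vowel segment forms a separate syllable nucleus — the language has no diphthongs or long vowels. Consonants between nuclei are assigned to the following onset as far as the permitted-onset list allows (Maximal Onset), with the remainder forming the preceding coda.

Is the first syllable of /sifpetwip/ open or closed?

Nuclei (vowels): i, e, i → 3 syllables.
Between /i/ (V1) and /e/ (V2): /fp/ splits as /f/ + /p/ (/p/ is the longest suffix that is a licit onset).
Between /e/ (V2) and /i/ (V3): /tw/ splits as /t/ + /w/ (/w/ is the longest suffix that is a licit onset).
Putting it together: sif.pet.wip.
Syllable 1 is /sif/ with coda /f/, so it is closed.

closed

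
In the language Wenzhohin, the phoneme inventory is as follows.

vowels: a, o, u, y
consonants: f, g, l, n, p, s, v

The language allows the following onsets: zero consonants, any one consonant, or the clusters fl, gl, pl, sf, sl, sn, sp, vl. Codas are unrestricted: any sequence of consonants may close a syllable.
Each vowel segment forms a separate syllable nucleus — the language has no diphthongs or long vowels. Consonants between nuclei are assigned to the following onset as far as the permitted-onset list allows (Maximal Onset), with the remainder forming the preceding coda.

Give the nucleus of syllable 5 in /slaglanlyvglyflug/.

u

Nuclei (vowels): a, a, y, y, u → 5 syllables.
The fifth nucleus (vowel 5 from the left) is /u/.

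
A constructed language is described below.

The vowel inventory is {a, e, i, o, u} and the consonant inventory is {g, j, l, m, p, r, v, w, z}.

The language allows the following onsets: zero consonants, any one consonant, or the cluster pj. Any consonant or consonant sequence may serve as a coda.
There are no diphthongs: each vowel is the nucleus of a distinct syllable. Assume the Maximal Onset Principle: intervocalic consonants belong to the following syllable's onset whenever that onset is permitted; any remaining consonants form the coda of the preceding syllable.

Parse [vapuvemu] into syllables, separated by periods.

Nuclei (vowels): a, u, e, u → 4 syllables.
σ1/σ2 boundary: /p/ → onset of the next syllable (single consonants are always licit onsets).
σ2/σ3 boundary: /v/ → onset of the next syllable (single consonants are always licit onsets).
σ3/σ4 boundary: /m/ → onset of the next syllable (single consonants are always licit onsets).

va.pu.ve.mu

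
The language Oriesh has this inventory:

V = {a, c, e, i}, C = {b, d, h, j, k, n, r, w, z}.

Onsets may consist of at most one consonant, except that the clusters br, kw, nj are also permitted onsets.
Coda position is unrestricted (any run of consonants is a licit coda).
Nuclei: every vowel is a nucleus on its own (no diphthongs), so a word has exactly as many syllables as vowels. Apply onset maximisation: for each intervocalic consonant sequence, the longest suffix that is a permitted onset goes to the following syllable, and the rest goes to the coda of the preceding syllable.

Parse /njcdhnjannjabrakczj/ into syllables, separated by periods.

Nuclei (vowels): c, a, a, a, c → 5 syllables.
σ1/σ2 boundary: cluster /dhnj/ — the longest permitted-onset suffix is /nj/; onset = /nj/, preceding coda = /dh/.
σ2/σ3 boundary: /nnj/; trying suffixes from longest down, /nj/ is the first permitted one, so coda /n/ | onset /nj/.
σ3/σ4 boundary: cluster /br/ — /br/ is itself a permitted onset, so the whole cluster goes right; preceding coda = ∅.
σ4/σ5 boundary: /k/ → onset of the next syllable (single consonants are always licit onsets).

njcdh.njan.nja.bra.kczj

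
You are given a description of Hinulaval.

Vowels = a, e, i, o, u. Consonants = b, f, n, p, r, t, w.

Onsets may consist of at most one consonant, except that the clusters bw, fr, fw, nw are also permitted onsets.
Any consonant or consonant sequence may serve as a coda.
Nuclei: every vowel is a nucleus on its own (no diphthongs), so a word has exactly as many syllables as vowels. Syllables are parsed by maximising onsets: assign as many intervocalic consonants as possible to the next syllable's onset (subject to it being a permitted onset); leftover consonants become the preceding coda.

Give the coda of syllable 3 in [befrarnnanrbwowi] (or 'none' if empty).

The vowels are e, a, a, o, i — 5 nuclei, so 5 syllables.
Between /e/ (V1) and /a/ (V2): /fr/ — entire cluster is a permitted onset → onset /fr/, coda ∅.
Between /a/ (V2) and /a/ (V3): /rnn/; trying suffixes from longest down, /n/ is the first permitted one, so coda /rn/ | onset /n/.
Between /a/ (V3) and /o/ (V4): cluster /nrbw/ — the longest permitted-onset suffix is /bw/; onset = /bw/, preceding coda = /nr/.
Between /o/ (V4) and /i/ (V5): just /w/ — single C goes to the following onset.
Putting it together: be.frarn.nanr.bwo.wi.
Syllable 3 is /nanr/: onset /n/, nucleus /a/, coda /nr/.

nr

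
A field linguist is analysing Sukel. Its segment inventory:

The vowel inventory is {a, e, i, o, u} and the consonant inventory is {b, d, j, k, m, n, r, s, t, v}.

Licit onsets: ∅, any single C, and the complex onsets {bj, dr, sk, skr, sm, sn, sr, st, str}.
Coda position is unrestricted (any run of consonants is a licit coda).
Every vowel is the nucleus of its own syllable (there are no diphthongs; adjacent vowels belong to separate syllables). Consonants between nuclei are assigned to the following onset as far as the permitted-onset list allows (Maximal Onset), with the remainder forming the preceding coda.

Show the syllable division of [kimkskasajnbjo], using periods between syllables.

kimk.ska.sajn.bjo

Vowels present: i, a, a, o; each is a nucleus, giving 4 syllables.
V1 /i/ – V2 /a/: /mksk/ — longest licit onset from the right is /sk/, leaving /mk/ as coda.
V2 /a/ – V3 /a/: /s/ → onset of the next syllable (single consonants are always licit onsets).
V3 /a/ – V4 /o/: /jnbj/ — longest licit onset from the right is /bj/, leaving /jn/ as coda.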